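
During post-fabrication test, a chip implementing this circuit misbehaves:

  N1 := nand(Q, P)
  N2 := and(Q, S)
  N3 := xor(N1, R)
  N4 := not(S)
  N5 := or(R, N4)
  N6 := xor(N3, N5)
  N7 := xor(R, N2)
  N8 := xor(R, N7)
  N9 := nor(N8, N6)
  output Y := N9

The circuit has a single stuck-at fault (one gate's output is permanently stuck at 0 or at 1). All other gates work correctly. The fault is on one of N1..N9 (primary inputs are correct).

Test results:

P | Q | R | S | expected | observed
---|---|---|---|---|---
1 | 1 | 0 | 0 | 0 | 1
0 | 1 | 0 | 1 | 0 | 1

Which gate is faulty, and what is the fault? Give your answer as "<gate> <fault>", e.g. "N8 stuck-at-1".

Fault-free values for test 1 (P=1, Q=1, R=0, S=0): N1=0, N2=0, N3=0, N4=1, N5=1, N6=1, N7=0, N8=0, N9=0, giving Y=0. Observed 1.
Test 1: faults giving observed 1 are {N1 stuck-at-1, N3 stuck-at-1, N4 stuck-at-0, N5 stuck-at-0, N6 stuck-at-0, N9 stuck-at-1}.
Test 2 (P=0, Q=1, R=0, S=1): fault-free N1=1, N2=1, N3=1, N4=0, N5=0, N6=1, N7=1, N8=1, N9=0 → 0; observed 1. Eliminates N1 stuck-at-1, N3 stuck-at-1, N4 stuck-at-0, N5 stuck-at-0, N6 stuck-at-0.
Only N9 stuck-at-1 is consistent with every test.

N9 stuck-at-1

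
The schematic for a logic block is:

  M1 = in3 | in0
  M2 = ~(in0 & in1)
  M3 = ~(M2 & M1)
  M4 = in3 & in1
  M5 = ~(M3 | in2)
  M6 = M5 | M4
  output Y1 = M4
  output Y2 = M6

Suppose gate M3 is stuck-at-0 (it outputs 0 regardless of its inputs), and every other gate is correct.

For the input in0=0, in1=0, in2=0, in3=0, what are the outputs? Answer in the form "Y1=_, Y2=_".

Propagate with M3 forced: M1=0, M2=1, M3=0 [stuck-at-0], M4=0, M5=1, M6=1.
So the outputs are Y1=0, Y2=1. (Without the fault they would be Y1=0, Y2=0.)

Y1=0, Y2=1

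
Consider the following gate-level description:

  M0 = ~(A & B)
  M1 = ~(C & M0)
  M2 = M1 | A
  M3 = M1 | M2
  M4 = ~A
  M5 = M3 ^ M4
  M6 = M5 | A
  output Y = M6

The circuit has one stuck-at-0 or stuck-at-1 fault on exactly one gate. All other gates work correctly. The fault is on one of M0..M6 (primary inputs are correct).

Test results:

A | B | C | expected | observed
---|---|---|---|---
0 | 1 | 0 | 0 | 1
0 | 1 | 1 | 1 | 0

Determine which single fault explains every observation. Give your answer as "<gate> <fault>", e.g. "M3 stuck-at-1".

M4 stuck-at-0

Fault-free values for test 1 (A=0, B=1, C=0): M0=1, M1=1, M2=1, M3=1, M4=1, M5=0, M6=0, giving Y=0. Observed 1.
Test 1: faults giving observed 1 are {M1 stuck-at-0, M3 stuck-at-0, M4 stuck-at-0, M5 stuck-at-1, M6 stuck-at-1}.
Test 2 (A=0, B=1, C=1): fault-free M0=1, M1=0, M2=0, M3=0, M4=1, M5=1, M6=1 → 1; observed 0. Eliminates M1 stuck-at-0, M3 stuck-at-0, M5 stuck-at-1, M6 stuck-at-1.
Only M4 stuck-at-0 is consistent with every test.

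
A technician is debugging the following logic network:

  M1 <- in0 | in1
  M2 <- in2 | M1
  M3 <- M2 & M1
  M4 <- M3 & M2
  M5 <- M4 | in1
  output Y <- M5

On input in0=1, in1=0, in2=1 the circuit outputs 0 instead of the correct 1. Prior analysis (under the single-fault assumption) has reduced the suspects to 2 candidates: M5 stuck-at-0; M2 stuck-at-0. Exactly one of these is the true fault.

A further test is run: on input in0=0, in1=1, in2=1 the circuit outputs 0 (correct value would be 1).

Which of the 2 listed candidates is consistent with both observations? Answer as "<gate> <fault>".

Evaluate each candidate on input in0=0, in1=1, in2=1:
  M5 stuck-at-0: M1=1, M2=1, M3=1, M4=1, M5=0 [stuck-at-0] → 0 — matches
  M2 stuck-at-0: M1=1, M2=0 [stuck-at-0], M3=0, M4=0, M5=1 → 1 — eliminated
Only M5 stuck-at-0 reproduces the observed 0.

M5 stuck-at-0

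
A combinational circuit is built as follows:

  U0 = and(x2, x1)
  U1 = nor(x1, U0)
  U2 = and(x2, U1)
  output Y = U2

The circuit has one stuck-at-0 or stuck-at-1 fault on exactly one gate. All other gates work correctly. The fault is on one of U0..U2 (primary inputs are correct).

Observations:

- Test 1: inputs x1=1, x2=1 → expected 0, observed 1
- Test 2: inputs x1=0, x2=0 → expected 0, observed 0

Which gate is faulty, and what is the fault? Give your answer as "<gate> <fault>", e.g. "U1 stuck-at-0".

Fault-free values for test 1 (x1=1, x2=1): U0=1, U1=0, U2=0, giving Y=0. Observed 1.
Test 1: faults giving observed 1 are {U1 stuck-at-1, U2 stuck-at-1}.
Test 2 (x1=0, x2=0): fault-free U0=0, U1=1, U2=0 → 0; observed 0. Eliminates U2 stuck-at-1.
Only U1 stuck-at-1 is consistent with every test.

U1 stuck-at-1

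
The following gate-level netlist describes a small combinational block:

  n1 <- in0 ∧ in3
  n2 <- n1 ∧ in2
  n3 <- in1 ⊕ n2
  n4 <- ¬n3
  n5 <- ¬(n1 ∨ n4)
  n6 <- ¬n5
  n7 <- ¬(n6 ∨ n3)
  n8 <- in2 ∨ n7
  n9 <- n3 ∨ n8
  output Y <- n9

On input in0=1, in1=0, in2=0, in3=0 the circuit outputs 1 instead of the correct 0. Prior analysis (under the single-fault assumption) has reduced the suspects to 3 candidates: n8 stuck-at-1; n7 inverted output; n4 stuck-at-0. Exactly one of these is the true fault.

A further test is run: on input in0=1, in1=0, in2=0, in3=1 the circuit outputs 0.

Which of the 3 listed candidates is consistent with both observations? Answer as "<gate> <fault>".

n4 stuck-at-0

Evaluate each candidate on input in0=1, in1=0, in2=0, in3=1:
  n8 stuck-at-1: n1=1, n2=0, n3=0, n4=1, n5=0, n6=1, n7=0, n8=1 [stuck-at-1], n9=1 → 1 — eliminated
  n7 inverted output: n1=1, n2=0, n3=0, n4=1, n5=0, n6=1, n7=1 [inverted output], n8=1, n9=1 → 1 — eliminated
  n4 stuck-at-0: n1=1, n2=0, n3=0, n4=0 [stuck-at-0], n5=0, n6=1, n7=0, n8=0, n9=0 → 0 — matches
Only n4 stuck-at-0 reproduces the observed 0.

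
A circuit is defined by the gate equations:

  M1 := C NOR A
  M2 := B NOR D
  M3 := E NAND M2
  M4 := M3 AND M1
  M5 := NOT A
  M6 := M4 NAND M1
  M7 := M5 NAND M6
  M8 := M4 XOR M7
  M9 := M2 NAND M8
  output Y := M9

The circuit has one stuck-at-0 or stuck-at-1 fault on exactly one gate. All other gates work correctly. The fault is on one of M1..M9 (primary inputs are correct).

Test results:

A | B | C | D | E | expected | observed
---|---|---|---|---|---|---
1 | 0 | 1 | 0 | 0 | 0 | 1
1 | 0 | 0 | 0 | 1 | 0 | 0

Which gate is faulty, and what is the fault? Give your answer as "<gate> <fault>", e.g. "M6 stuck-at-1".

Fault-free values for test 1 (A=1, B=0, C=1, D=0, E=0): M1=0, M2=1, M3=1, M4=0, M5=0, M6=1, M7=1, M8=1, M9=0, giving Y=0. Observed 1.
Test 1: faults giving observed 1 are {M1 stuck-at-1, M2 stuck-at-0, M4 stuck-at-1, M5 stuck-at-1, M7 stuck-at-0, M8 stuck-at-0, M9 stuck-at-1}.
Test 2 (A=1, B=0, C=0, D=0, E=1): fault-free M1=0, M2=1, M3=0, M4=0, M5=0, M6=1, M7=1, M8=1, M9=0 → 0; observed 0. Eliminates M2 stuck-at-0, M4 stuck-at-1, M5 stuck-at-1, M7 stuck-at-0, M8 stuck-at-0, M9 stuck-at-1.
Only M1 stuck-at-1 is consistent with every test.

M1 stuck-at-1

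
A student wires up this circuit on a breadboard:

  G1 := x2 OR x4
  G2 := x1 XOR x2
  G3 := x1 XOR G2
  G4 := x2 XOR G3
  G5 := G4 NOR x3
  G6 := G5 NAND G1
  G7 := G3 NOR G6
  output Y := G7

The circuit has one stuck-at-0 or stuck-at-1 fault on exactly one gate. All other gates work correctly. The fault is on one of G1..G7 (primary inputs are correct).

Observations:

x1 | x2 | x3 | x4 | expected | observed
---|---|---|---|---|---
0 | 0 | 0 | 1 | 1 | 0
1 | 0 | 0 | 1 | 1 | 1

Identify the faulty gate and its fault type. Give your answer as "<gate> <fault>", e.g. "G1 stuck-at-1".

Fault-free values for test 1 (x1=0, x2=0, x3=0, x4=1): G1=1, G2=0, G3=0, G4=0, G5=1, G6=0, G7=1, giving Y=1. Observed 0.
Test 1: faults giving observed 0 are {G1 stuck-at-0, G2 stuck-at-1, G3 stuck-at-1, G4 stuck-at-1, G5 stuck-at-0, G6 stuck-at-1, G7 stuck-at-0}.
Test 2 (x1=1, x2=0, x3=0, x4=1): fault-free G1=1, G2=1, G3=0, G4=0, G5=1, G6=0, G7=1 → 1; observed 1. Eliminates G1 stuck-at-0, G3 stuck-at-1, G4 stuck-at-1, G5 stuck-at-0, G6 stuck-at-1, G7 stuck-at-0.
Only G2 stuck-at-1 is consistent with every test.

G2 stuck-at-1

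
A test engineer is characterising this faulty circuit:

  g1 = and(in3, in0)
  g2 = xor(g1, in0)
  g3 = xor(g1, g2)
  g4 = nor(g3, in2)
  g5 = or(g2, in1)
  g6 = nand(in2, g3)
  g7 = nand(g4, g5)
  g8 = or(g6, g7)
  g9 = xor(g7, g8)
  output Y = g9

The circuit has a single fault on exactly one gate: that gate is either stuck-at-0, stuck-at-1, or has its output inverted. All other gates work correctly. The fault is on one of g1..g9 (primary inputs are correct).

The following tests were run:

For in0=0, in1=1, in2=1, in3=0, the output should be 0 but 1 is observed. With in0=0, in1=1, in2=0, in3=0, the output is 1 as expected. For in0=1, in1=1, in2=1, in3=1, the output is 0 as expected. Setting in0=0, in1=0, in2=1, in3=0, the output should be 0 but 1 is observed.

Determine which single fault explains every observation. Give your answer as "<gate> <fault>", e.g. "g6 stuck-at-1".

Fault-free values for test 1 (in0=0, in1=1, in2=1, in3=0): g1=0, g2=0, g3=0, g4=0, g5=1, g6=1, g7=1, g8=1, g9=0, giving Y=0. Observed 1.
Test 1: faults giving observed 1 are {g4 stuck-at-1, g4 inverted output, g7 stuck-at-0, g7 inverted output, g8 stuck-at-0, g8 inverted output, g9 stuck-at-1, g9 inverted output}.
Test 2 (in0=0, in1=1, in2=0, in3=0): fault-free g1=0, g2=0, g3=0, g4=1, g5=1, g6=1, g7=0, g8=1, g9=1 → 1; observed 1. Eliminates g4 inverted output, g7 inverted output, g8 stuck-at-0, g8 inverted output, g9 inverted output.
Test 3 (in0=1, in1=1, in2=1, in3=1): fault-free g1=1, g2=0, g3=1, g4=0, g5=1, g6=0, g7=1, g8=1, g9=0 → 0; observed 0. Eliminates g9 stuck-at-1.
Test 4 (in0=0, in1=0, in2=1, in3=0): fault-free g1=0, g2=0, g3=0, g4=0, g5=0, g6=1, g7=1, g8=1, g9=0 → 0; observed 1. Eliminates g4 stuck-at-1.
Only g7 stuck-at-0 is consistent with every test.

g7 stuck-at-0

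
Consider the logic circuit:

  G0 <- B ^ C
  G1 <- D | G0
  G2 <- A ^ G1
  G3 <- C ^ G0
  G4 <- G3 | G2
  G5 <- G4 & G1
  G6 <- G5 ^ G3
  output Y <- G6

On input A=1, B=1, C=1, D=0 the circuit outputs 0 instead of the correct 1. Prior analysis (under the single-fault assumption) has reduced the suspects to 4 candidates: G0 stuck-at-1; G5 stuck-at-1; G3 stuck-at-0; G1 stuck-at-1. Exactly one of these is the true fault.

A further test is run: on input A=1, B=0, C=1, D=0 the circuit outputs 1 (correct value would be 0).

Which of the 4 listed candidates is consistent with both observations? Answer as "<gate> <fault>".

Evaluate each candidate on input A=1, B=0, C=1, D=0:
  G0 stuck-at-1: G0=1 [stuck-at-1], G1=1, G2=0, G3=0, G4=0, G5=0, G6=0 → 0 — eliminated
  G5 stuck-at-1: G0=1, G1=1, G2=0, G3=0, G4=0, G5=1 [stuck-at-1], G6=1 → 1 — matches
  G3 stuck-at-0: G0=1, G1=1, G2=0, G3=0 [stuck-at-0], G4=0, G5=0, G6=0 → 0 — eliminated
  G1 stuck-at-1: G0=1, G1=1 [stuck-at-1], G2=0, G3=0, G4=0, G5=0, G6=0 → 0 — eliminated
Only G5 stuck-at-1 reproduces the observed 1.

G5 stuck-at-1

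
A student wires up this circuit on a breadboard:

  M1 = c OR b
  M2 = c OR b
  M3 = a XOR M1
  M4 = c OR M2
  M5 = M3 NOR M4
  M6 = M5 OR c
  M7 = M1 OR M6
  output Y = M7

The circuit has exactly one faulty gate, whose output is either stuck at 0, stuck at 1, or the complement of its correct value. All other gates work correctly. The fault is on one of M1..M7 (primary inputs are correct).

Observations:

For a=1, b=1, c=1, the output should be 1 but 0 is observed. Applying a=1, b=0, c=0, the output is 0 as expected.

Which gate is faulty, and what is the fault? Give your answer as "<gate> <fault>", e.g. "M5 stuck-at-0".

M7 stuck-at-0

Fault-free values for test 1 (a=1, b=1, c=1): M1=1, M2=1, M3=0, M4=1, M5=0, M6=1, M7=1, giving Y=1. Observed 0.
Test 1: faults giving observed 0 are {M7 stuck-at-0, M7 inverted output}.
Test 2 (a=1, b=0, c=0): fault-free M1=0, M2=0, M3=1, M4=0, M5=0, M6=0, M7=0 → 0; observed 0. Eliminates M7 inverted output.
Only M7 stuck-at-0 is consistent with every test.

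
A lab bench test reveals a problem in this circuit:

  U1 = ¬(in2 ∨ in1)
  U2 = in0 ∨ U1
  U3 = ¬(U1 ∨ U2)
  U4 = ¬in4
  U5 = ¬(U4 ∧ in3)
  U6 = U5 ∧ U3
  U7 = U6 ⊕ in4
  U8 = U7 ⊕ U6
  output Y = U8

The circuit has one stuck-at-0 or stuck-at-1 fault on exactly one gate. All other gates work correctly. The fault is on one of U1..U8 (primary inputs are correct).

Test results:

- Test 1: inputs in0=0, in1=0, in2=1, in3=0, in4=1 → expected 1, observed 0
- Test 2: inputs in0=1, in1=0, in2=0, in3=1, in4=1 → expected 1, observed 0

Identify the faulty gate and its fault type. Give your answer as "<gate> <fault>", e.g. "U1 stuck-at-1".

U8 stuck-at-0

Fault-free values for test 1 (in0=0, in1=0, in2=1, in3=0, in4=1): U1=0, U2=0, U3=1, U4=0, U5=1, U6=1, U7=0, U8=1, giving Y=1. Observed 0.
Test 1: faults giving observed 0 are {U7 stuck-at-1, U8 stuck-at-0}.
Test 2 (in0=1, in1=0, in2=0, in3=1, in4=1): fault-free U1=1, U2=1, U3=0, U4=0, U5=1, U6=0, U7=1, U8=1 → 1; observed 0. Eliminates U7 stuck-at-1.
Only U8 stuck-at-0 is consistent with every test.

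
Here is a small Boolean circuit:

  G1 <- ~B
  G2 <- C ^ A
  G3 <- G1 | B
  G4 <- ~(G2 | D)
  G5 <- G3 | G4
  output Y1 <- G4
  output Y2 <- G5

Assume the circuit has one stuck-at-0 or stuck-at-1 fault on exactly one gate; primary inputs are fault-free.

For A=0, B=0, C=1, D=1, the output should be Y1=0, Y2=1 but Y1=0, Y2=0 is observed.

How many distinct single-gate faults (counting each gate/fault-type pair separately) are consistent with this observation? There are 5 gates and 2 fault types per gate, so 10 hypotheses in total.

Fault-free: G1=1, G2=1, G3=1, G4=0, G5=1 → Y1=0, Y2=1. Observed Y1=0, Y2=0.
  G1 stuck-at-0: output Y1=0, Y2=0 ✓
  G1 stuck-at-1: output Y1=0, Y2=1 ✗
  G2 stuck-at-0: output Y1=0, Y2=1 ✗
  G2 stuck-at-1: output Y1=0, Y2=1 ✗
  G3 stuck-at-0: output Y1=0, Y2=0 ✓
  G3 stuck-at-1: output Y1=0, Y2=1 ✗
  G4 stuck-at-0: output Y1=0, Y2=1 ✗
  G4 stuck-at-1: output Y1=1, Y2=1 ✗
  G5 stuck-at-0: output Y1=0, Y2=0 ✓
  G5 stuck-at-1: output Y1=0, Y2=1 ✗
Consistent faults: {G1 stuck-at-0, G3 stuck-at-0, G5 stuck-at-0} — 3 in all.

3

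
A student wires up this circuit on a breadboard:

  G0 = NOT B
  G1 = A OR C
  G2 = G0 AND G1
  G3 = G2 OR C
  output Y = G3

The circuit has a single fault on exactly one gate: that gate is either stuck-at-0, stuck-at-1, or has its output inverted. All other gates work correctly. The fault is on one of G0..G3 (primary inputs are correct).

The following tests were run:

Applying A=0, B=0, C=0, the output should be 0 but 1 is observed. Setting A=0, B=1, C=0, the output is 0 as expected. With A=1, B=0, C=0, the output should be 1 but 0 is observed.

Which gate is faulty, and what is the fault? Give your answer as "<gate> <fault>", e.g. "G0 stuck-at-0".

G1 inverted output

Fault-free values for test 1 (A=0, B=0, C=0): G0=1, G1=0, G2=0, G3=0, giving Y=0. Observed 1.
Test 1: faults giving observed 1 are {G1 stuck-at-1, G1 inverted output, G2 stuck-at-1, G2 inverted output, G3 stuck-at-1, G3 inverted output}.
Test 2 (A=0, B=1, C=0): fault-free G0=0, G1=0, G2=0, G3=0 → 0; observed 0. Eliminates G2 stuck-at-1, G2 inverted output, G3 stuck-at-1, G3 inverted output.
Test 3 (A=1, B=0, C=0): fault-free G0=1, G1=1, G2=1, G3=1 → 1; observed 0. Eliminates G1 stuck-at-1.
Only G1 inverted output is consistent with every test.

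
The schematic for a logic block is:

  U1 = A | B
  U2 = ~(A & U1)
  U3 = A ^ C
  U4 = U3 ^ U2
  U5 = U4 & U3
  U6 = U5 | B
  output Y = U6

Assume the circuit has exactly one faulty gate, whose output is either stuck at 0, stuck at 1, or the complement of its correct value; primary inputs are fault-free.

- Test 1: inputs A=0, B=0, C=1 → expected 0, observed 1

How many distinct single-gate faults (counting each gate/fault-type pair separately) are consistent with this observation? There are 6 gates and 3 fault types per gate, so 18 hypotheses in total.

Fault-free: U1=0, U2=1, U3=1, U4=0, U5=0, U6=0 → 0. Observed 1.
  U1: none of the 3 fault types match ✗
  U2: stuck-at-0, inverted output ✓; others ✗
  U3: none of the 3 fault types match ✗
  U4: stuck-at-1, inverted output ✓; others ✗
  U5: stuck-at-1, inverted output ✓; others ✗
  U6: stuck-at-1, inverted output ✓; others ✗
Consistent faults: {U2 stuck-at-0, U2 inverted output, U4 stuck-at-1, U4 inverted output, U5 stuck-at-1, U5 inverted output, U6 stuck-at-1, U6 inverted output} — 8 in all.

8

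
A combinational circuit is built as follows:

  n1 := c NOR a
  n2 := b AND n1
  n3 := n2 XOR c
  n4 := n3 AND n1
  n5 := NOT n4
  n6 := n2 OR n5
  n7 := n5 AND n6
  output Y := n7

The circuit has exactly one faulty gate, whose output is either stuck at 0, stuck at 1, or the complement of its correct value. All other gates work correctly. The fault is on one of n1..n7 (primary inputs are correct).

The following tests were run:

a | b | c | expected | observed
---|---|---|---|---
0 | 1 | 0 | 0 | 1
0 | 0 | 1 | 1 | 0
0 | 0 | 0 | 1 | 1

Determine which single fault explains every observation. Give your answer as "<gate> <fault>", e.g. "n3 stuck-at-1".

Fault-free values for test 1 (a=0, b=1, c=0): n1=1, n2=1, n3=1, n4=1, n5=0, n6=1, n7=0, giving Y=0. Observed 1.
Test 1: faults giving observed 1 are {n1 stuck-at-0, n1 inverted output, n2 stuck-at-0, n2 inverted output, n3 stuck-at-0, n3 inverted output, n4 stuck-at-0, n4 inverted output, n5 stuck-at-1, n5 inverted output, n7 stuck-at-1, n7 inverted output}.
Test 2 (a=0, b=0, c=1): fault-free n1=0, n2=0, n3=1, n4=0, n5=1, n6=1, n7=1 → 1; observed 0. Eliminates n1 stuck-at-0, n2 stuck-at-0, n2 inverted output, n3 stuck-at-0, n3 inverted output, n4 stuck-at-0, n5 stuck-at-1, n7 stuck-at-1.
Test 3 (a=0, b=0, c=0): fault-free n1=1, n2=0, n3=0, n4=0, n5=1, n6=1, n7=1 → 1; observed 1. Eliminates n4 inverted output, n5 inverted output, n7 inverted output.
Only n1 inverted output is consistent with every test.

n1 inverted output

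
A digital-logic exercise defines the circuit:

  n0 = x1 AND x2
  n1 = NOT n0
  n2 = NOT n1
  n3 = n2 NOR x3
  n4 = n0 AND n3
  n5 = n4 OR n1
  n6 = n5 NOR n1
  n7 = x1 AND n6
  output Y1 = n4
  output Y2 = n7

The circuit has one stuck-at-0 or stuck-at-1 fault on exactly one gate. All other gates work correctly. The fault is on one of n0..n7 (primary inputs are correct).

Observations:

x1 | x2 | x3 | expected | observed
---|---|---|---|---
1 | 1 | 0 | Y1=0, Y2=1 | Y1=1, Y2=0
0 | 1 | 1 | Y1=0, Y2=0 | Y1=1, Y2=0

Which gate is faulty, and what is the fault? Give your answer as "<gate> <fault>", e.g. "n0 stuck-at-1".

Fault-free values for test 1 (x1=1, x2=1, x3=0): n0=1, n1=0, n2=1, n3=0, n4=0, n5=0, n6=1, n7=1, giving Y1=0, Y2=1. Observed Y1=1, Y2=0.
Test 1: faults giving observed Y1=1, Y2=0 are {n1 stuck-at-1, n2 stuck-at-0, n3 stuck-at-1, n4 stuck-at-1}.
Test 2 (x1=0, x2=1, x3=1): fault-free n0=0, n1=1, n2=0, n3=0, n4=0, n5=1, n6=0, n7=0 → Y1=0, Y2=0; observed Y1=1, Y2=0. Eliminates n1 stuck-at-1, n2 stuck-at-0, n3 stuck-at-1.
Only n4 stuck-at-1 is consistent with every test.

n4 stuck-at-1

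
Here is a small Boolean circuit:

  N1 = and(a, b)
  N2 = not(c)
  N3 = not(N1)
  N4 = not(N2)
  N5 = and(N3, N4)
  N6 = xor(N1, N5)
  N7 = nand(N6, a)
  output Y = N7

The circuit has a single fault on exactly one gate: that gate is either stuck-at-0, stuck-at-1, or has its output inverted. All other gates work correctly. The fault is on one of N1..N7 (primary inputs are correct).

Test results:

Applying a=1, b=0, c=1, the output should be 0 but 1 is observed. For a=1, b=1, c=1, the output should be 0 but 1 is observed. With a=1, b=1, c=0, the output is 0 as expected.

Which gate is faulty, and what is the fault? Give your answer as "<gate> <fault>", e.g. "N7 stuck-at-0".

N3 inverted output

Fault-free values for test 1 (a=1, b=0, c=1): N1=0, N2=0, N3=1, N4=1, N5=1, N6=1, N7=0, giving Y=0. Observed 1.
Test 1: faults giving observed 1 are {N2 stuck-at-1, N2 inverted output, N3 stuck-at-0, N3 inverted output, N4 stuck-at-0, N4 inverted output, N5 stuck-at-0, N5 inverted output, N6 stuck-at-0, N6 inverted output, N7 stuck-at-1, N7 inverted output}.
Test 2 (a=1, b=1, c=1): fault-free N1=1, N2=0, N3=0, N4=1, N5=0, N6=1, N7=0 → 0; observed 1. Eliminates N2 stuck-at-1, N2 inverted output, N3 stuck-at-0, N4 stuck-at-0, N4 inverted output, N5 stuck-at-0.
Test 3 (a=1, b=1, c=0): fault-free N1=1, N2=1, N3=0, N4=0, N5=0, N6=1, N7=0 → 0; observed 0. Eliminates N5 inverted output, N6 stuck-at-0, N6 inverted output, N7 stuck-at-1, N7 inverted output.
Only N3 inverted output is consistent with every test.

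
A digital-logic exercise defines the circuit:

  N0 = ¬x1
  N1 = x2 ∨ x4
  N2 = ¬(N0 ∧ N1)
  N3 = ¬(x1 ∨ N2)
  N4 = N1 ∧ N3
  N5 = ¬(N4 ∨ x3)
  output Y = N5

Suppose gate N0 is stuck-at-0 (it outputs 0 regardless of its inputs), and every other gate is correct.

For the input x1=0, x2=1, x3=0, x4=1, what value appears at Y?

1

Propagate with N0 forced: N0=0 [stuck-at-0], N1=1, N2=1, N3=0, N4=0, N5=1.
So Y = 1. (Without the fault it would be 0.)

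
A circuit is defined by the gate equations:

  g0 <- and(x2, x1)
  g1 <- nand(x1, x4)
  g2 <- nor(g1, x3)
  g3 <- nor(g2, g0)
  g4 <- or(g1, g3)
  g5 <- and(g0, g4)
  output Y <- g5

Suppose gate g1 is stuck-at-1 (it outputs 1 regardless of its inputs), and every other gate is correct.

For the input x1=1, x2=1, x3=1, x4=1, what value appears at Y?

Propagate with g1 forced: g0=1, g1=1 [stuck-at-1], g2=0, g3=0, g4=1, g5=1.
So Y = 1. (Without the fault it would be 0.)

1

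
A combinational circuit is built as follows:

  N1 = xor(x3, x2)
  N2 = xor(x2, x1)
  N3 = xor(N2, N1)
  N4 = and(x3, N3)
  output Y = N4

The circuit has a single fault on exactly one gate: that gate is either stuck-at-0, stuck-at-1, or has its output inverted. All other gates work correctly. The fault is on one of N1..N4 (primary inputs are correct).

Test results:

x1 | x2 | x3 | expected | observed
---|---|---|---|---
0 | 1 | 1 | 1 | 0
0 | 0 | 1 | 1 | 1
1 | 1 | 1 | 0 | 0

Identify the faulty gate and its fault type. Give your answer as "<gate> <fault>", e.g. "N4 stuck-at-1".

N2 stuck-at-0

Fault-free values for test 1 (x1=0, x2=1, x3=1): N1=0, N2=1, N3=1, N4=1, giving Y=1. Observed 0.
Test 1: faults giving observed 0 are {N1 stuck-at-1, N1 inverted output, N2 stuck-at-0, N2 inverted output, N3 stuck-at-0, N3 inverted output, N4 stuck-at-0, N4 inverted output}.
Test 2 (x1=0, x2=0, x3=1): fault-free N1=1, N2=0, N3=1, N4=1 → 1; observed 1. Eliminates N1 inverted output, N2 inverted output, N3 stuck-at-0, N3 inverted output, N4 stuck-at-0, N4 inverted output.
Test 3 (x1=1, x2=1, x3=1): fault-free N1=0, N2=0, N3=0, N4=0 → 0; observed 0. Eliminates N1 stuck-at-1.
Only N2 stuck-at-0 is consistent with every test.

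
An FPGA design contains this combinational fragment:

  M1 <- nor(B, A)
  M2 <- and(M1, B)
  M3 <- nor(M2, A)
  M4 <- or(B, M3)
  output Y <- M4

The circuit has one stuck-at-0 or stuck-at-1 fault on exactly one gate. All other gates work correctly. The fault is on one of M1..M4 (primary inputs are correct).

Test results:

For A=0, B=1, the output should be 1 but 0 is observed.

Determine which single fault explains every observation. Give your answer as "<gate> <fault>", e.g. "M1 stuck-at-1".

M4 stuck-at-0

Fault-free values for test 1 (A=0, B=1): M1=0, M2=0, M3=1, M4=1, giving Y=1. Observed 0.
Test 1: faults giving observed 0 are {M4 stuck-at-0}.
Only M4 stuck-at-0 is consistent with every test.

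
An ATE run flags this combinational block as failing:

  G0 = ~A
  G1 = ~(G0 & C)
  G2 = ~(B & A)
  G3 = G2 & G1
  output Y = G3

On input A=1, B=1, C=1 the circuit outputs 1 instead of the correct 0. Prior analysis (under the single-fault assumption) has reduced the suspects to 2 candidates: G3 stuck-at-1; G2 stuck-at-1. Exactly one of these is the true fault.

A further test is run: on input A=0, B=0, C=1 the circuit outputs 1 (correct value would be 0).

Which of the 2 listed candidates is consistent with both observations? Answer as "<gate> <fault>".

Evaluate each candidate on input A=0, B=0, C=1:
  G3 stuck-at-1: G0=1, G1=0, G2=1, G3=1 [stuck-at-1] → 1 — matches
  G2 stuck-at-1: G0=1, G1=0, G2=1 [stuck-at-1], G3=0 → 0 — eliminated
Only G3 stuck-at-1 reproduces the observed 1.

G3 stuck-at-1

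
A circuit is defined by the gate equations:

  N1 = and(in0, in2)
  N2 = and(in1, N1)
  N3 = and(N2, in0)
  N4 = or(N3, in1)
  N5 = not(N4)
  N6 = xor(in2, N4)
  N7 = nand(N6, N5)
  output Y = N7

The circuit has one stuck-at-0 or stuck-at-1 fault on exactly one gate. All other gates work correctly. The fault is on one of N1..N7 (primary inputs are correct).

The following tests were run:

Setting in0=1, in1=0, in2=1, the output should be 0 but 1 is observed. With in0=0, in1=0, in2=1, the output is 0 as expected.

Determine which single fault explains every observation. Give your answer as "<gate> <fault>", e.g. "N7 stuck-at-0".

Fault-free values for test 1 (in0=1, in1=0, in2=1): N1=1, N2=0, N3=0, N4=0, N5=1, N6=1, N7=0, giving Y=0. Observed 1.
Test 1: faults giving observed 1 are {N2 stuck-at-1, N3 stuck-at-1, N4 stuck-at-1, N5 stuck-at-0, N6 stuck-at-0, N7 stuck-at-1}.
Test 2 (in0=0, in1=0, in2=1): fault-free N1=0, N2=0, N3=0, N4=0, N5=1, N6=1, N7=0 → 0; observed 0. Eliminates N3 stuck-at-1, N4 stuck-at-1, N5 stuck-at-0, N6 stuck-at-0, N7 stuck-at-1.
Only N2 stuck-at-1 is consistent with every test.

N2 stuck-at-1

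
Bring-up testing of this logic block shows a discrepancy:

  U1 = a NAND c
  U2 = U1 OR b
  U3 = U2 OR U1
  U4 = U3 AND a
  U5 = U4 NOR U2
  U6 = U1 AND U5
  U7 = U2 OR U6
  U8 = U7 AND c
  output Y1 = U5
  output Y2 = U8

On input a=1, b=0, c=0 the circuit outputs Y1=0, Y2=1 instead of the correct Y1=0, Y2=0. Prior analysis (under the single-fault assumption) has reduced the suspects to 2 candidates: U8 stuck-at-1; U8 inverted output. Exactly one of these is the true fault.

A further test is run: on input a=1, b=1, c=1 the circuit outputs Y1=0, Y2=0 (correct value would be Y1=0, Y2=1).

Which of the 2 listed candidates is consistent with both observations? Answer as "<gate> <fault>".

Evaluate each candidate on input a=1, b=1, c=1:
  U8 stuck-at-1: U1=0, U2=1, U3=1, U4=1, U5=0, U6=0, U7=1, U8=1 [stuck-at-1] → Y1=0, Y2=1 — eliminated
  U8 inverted output: U1=0, U2=1, U3=1, U4=1, U5=0, U6=0, U7=1, U8=0 [inverted output] → Y1=0, Y2=0 — matches
Only U8 inverted output reproduces the observed Y1=0, Y2=0.

U8 inverted output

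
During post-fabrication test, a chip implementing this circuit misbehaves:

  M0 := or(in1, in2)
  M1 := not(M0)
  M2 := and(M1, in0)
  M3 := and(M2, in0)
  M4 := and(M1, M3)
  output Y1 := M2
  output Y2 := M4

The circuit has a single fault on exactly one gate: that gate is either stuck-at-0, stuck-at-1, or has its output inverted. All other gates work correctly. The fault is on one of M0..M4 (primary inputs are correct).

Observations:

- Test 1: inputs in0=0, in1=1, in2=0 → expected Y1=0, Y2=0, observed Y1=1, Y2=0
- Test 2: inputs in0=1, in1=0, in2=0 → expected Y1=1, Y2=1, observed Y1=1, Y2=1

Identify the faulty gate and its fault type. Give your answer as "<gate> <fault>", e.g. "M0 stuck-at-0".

M2 stuck-at-1

Fault-free values for test 1 (in0=0, in1=1, in2=0): M0=1, M1=0, M2=0, M3=0, M4=0, giving Y1=0, Y2=0. Observed Y1=1, Y2=0.
Test 1: faults giving observed Y1=1, Y2=0 are {M2 stuck-at-1, M2 inverted output}.
Test 2 (in0=1, in1=0, in2=0): fault-free M0=0, M1=1, M2=1, M3=1, M4=1 → Y1=1, Y2=1; observed Y1=1, Y2=1. Eliminates M2 inverted output.
Only M2 stuck-at-1 is consistent with every test.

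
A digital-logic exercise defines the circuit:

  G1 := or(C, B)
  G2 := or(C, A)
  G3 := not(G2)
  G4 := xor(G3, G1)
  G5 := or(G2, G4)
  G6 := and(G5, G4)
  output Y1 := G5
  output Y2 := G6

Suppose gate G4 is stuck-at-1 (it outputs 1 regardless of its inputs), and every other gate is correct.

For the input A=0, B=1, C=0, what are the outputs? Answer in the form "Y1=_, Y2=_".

Propagate with G4 forced: G1=1, G2=0, G3=1, G4=1 [stuck-at-1], G5=1, G6=1.
So the outputs are Y1=1, Y2=1. (Without the fault they would be Y1=0, Y2=0.)

Y1=1, Y2=1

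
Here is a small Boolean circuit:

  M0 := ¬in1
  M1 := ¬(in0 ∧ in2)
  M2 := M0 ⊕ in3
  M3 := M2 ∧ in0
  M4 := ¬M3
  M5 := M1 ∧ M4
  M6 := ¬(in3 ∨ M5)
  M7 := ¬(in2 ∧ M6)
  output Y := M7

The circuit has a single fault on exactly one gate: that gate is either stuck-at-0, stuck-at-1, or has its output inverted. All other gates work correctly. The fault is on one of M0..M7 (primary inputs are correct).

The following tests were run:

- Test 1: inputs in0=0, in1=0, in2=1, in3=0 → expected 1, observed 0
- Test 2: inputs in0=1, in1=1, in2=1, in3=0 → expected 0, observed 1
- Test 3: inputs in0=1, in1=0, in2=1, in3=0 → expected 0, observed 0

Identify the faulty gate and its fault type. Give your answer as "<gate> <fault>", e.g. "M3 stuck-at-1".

M1 inverted output

Fault-free values for test 1 (in0=0, in1=0, in2=1, in3=0): M0=1, M1=1, M2=1, M3=0, M4=1, M5=1, M6=0, M7=1, giving Y=1. Observed 0.
Test 1: faults giving observed 0 are {M1 stuck-at-0, M1 inverted output, M3 stuck-at-1, M3 inverted output, M4 stuck-at-0, M4 inverted output, M5 stuck-at-0, M5 inverted output, M6 stuck-at-1, M6 inverted output, M7 stuck-at-0, M7 inverted output}.
Test 2 (in0=1, in1=1, in2=1, in3=0): fault-free M0=0, M1=0, M2=0, M3=0, M4=1, M5=0, M6=1, M7=0 → 0; observed 1. Eliminates M1 stuck-at-0, M3 stuck-at-1, M3 inverted output, M4 stuck-at-0, M4 inverted output, M5 stuck-at-0, M6 stuck-at-1, M7 stuck-at-0.
Test 3 (in0=1, in1=0, in2=1, in3=0): fault-free M0=1, M1=0, M2=1, M3=1, M4=0, M5=0, M6=1, M7=0 → 0; observed 0. Eliminates M5 inverted output, M6 inverted output, M7 inverted output.
Only M1 inverted output is consistent with every test.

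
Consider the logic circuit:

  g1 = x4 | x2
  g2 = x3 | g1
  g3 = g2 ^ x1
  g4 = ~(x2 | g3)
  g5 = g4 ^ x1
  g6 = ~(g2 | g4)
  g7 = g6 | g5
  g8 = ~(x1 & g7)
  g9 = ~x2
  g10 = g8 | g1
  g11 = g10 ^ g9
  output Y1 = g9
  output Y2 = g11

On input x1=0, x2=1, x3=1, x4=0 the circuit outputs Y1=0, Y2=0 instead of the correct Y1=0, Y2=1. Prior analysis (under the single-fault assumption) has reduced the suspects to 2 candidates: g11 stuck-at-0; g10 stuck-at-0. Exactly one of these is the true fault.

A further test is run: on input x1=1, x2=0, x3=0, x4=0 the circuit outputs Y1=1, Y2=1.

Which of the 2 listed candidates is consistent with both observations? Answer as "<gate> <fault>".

g10 stuck-at-0

Evaluate each candidate on input x1=1, x2=0, x3=0, x4=0:
  g11 stuck-at-0: g1=0, g2=0, g3=1, g4=0, g5=1, g6=1, g7=1, g8=0, g9=1, g10=0, g11=0 [stuck-at-0] → Y1=1, Y2=0 — eliminated
  g10 stuck-at-0: g1=0, g2=0, g3=1, g4=0, g5=1, g6=1, g7=1, g8=0, g9=1, g10=0 [stuck-at-0], g11=1 → Y1=1, Y2=1 — matches
Only g10 stuck-at-0 reproduces the observed Y1=1, Y2=1.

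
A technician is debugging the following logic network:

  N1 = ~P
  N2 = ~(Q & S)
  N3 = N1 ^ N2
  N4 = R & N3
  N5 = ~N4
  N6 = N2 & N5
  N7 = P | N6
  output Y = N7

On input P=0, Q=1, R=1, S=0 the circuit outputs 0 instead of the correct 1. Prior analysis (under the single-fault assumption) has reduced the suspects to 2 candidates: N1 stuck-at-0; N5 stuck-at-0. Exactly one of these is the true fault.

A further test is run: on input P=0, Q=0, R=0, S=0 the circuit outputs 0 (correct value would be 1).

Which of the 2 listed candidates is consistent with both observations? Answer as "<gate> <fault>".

N5 stuck-at-0

Evaluate each candidate on input P=0, Q=0, R=0, S=0:
  N1 stuck-at-0: N1=0 [stuck-at-0], N2=1, N3=1, N4=0, N5=1, N6=1, N7=1 → 1 — eliminated
  N5 stuck-at-0: N1=1, N2=1, N3=0, N4=0, N5=0 [stuck-at-0], N6=0, N7=0 → 0 — matches
Only N5 stuck-at-0 reproduces the observed 0.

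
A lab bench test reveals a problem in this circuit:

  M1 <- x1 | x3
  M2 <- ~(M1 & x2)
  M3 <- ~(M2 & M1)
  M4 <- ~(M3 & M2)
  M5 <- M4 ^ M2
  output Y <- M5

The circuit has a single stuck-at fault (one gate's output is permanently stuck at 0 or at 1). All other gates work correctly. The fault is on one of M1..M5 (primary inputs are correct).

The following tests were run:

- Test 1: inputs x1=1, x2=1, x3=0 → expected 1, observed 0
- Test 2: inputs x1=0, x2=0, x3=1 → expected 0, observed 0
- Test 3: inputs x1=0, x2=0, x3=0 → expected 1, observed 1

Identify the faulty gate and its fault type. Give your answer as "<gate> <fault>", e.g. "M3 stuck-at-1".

M2 stuck-at-1

Fault-free values for test 1 (x1=1, x2=1, x3=0): M1=1, M2=0, M3=1, M4=1, M5=1, giving Y=1. Observed 0.
Test 1: faults giving observed 0 are {M2 stuck-at-1, M4 stuck-at-0, M5 stuck-at-0}.
Test 2 (x1=0, x2=0, x3=1): fault-free M1=1, M2=1, M3=0, M4=1, M5=0 → 0; observed 0. Eliminates M4 stuck-at-0.
Test 3 (x1=0, x2=0, x3=0): fault-free M1=0, M2=1, M3=1, M4=0, M5=1 → 1; observed 1. Eliminates M5 stuck-at-0.
Only M2 stuck-at-1 is consistent with every test.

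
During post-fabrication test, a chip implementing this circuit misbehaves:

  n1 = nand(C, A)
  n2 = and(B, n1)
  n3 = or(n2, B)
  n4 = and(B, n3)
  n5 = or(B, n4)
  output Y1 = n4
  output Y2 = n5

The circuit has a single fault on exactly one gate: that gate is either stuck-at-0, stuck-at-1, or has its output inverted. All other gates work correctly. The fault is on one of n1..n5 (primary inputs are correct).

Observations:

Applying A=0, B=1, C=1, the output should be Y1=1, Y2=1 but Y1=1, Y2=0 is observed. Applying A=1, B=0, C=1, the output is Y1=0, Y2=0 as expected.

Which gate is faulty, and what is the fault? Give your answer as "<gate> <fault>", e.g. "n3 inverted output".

Fault-free values for test 1 (A=0, B=1, C=1): n1=1, n2=1, n3=1, n4=1, n5=1, giving Y1=1, Y2=1. Observed Y1=1, Y2=0.
Test 1: faults giving observed Y1=1, Y2=0 are {n5 stuck-at-0, n5 inverted output}.
Test 2 (A=1, B=0, C=1): fault-free n1=0, n2=0, n3=0, n4=0, n5=0 → Y1=0, Y2=0; observed Y1=0, Y2=0. Eliminates n5 inverted output.
Only n5 stuck-at-0 is consistent with every test.

n5 stuck-at-0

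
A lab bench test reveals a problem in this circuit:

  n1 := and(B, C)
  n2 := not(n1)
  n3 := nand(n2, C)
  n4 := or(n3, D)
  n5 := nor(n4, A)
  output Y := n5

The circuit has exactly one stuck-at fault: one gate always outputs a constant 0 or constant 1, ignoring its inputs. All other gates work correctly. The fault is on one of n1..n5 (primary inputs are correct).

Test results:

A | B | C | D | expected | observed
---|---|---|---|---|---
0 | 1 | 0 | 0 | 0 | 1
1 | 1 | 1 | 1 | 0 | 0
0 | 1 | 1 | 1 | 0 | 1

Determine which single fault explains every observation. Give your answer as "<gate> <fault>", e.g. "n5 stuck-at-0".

Fault-free values for test 1 (A=0, B=1, C=0, D=0): n1=0, n2=1, n3=1, n4=1, n5=0, giving Y=0. Observed 1.
Test 1: faults giving observed 1 are {n3 stuck-at-0, n4 stuck-at-0, n5 stuck-at-1}.
Test 2 (A=1, B=1, C=1, D=1): fault-free n1=1, n2=0, n3=1, n4=1, n5=0 → 0; observed 0. Eliminates n5 stuck-at-1.
Test 3 (A=0, B=1, C=1, D=1): fault-free n1=1, n2=0, n3=1, n4=1, n5=0 → 0; observed 1. Eliminates n3 stuck-at-0.
Only n4 stuck-at-0 is consistent with every test.

n4 stuck-at-0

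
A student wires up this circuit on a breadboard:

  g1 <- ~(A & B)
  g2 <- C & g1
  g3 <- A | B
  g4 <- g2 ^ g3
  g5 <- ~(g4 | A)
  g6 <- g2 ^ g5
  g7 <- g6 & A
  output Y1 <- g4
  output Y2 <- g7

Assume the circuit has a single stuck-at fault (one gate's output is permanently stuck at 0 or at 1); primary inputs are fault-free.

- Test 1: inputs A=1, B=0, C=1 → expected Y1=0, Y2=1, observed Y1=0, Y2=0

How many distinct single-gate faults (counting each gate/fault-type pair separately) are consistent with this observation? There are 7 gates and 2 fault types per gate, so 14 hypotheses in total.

3

Fault-free: g1=1, g2=1, g3=1, g4=0, g5=0, g6=1, g7=1 → Y1=0, Y2=1. Observed Y1=0, Y2=0.
  g1 stuck-at-0: output Y1=1, Y2=0 ✗
  g1 stuck-at-1: output Y1=0, Y2=1 ✗
  g2 stuck-at-0: output Y1=1, Y2=0 ✗
  g2 stuck-at-1: output Y1=0, Y2=1 ✗
  g3 stuck-at-0: output Y1=1, Y2=1 ✗
  g3 stuck-at-1: output Y1=0, Y2=1 ✗
  g4 stuck-at-0: output Y1=0, Y2=1 ✗
  g4 stuck-at-1: output Y1=1, Y2=1 ✗
  g5 stuck-at-0: output Y1=0, Y2=1 ✗
  g5 stuck-at-1: output Y1=0, Y2=0 ✓
  g6 stuck-at-0: output Y1=0, Y2=0 ✓
  g6 stuck-at-1: output Y1=0, Y2=1 ✗
  g7 stuck-at-0: output Y1=0, Y2=0 ✓
  g7 stuck-at-1: output Y1=0, Y2=1 ✗
Consistent faults: {g5 stuck-at-1, g6 stuck-at-0, g7 stuck-at-0} — 3 in all.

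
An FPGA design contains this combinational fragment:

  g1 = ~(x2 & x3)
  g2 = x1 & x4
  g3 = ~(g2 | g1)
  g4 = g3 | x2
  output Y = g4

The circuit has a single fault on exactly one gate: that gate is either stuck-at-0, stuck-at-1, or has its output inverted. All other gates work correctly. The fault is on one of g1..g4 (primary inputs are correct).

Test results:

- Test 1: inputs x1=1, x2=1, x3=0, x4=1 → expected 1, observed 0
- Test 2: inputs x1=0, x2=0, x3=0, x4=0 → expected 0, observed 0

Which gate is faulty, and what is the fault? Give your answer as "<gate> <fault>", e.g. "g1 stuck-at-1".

g4 stuck-at-0

Fault-free values for test 1 (x1=1, x2=1, x3=0, x4=1): g1=1, g2=1, g3=0, g4=1, giving Y=1. Observed 0.
Test 1: faults giving observed 0 are {g4 stuck-at-0, g4 inverted output}.
Test 2 (x1=0, x2=0, x3=0, x4=0): fault-free g1=1, g2=0, g3=0, g4=0 → 0; observed 0. Eliminates g4 inverted output.
Only g4 stuck-at-0 is consistent with every test.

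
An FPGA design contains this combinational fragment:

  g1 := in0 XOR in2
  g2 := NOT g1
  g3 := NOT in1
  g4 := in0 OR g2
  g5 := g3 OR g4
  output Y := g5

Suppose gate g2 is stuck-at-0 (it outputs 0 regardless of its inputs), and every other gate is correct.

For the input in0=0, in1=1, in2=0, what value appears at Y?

0

Propagate with g2 forced: g1=0, g2=0 [stuck-at-0], g3=0, g4=0, g5=0.
So Y = 0. (Without the fault it would be 1.)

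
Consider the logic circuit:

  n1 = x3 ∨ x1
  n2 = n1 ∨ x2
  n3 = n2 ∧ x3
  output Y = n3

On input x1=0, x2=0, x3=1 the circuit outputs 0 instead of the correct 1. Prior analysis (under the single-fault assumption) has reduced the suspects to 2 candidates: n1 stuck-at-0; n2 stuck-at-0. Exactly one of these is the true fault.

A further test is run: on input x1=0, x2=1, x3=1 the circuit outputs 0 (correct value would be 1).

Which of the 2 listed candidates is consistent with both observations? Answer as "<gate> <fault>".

n2 stuck-at-0

Evaluate each candidate on input x1=0, x2=1, x3=1:
  n1 stuck-at-0: n1=0 [stuck-at-0], n2=1, n3=1 → 1 — eliminated
  n2 stuck-at-0: n1=1, n2=0 [stuck-at-0], n3=0 → 0 — matches
Only n2 stuck-at-0 reproduces the observed 0.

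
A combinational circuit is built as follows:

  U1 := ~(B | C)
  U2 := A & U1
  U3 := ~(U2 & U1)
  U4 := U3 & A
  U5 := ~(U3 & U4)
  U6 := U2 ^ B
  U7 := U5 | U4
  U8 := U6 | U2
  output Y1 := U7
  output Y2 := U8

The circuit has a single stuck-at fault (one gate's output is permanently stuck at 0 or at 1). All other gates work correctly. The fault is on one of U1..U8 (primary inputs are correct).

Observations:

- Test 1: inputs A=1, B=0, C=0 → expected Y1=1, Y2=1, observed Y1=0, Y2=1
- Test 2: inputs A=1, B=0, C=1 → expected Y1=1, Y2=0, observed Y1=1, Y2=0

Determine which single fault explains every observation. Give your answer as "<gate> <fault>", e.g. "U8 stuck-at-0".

Fault-free values for test 1 (A=1, B=0, C=0): U1=1, U2=1, U3=0, U4=0, U5=1, U6=1, U7=1, U8=1, giving Y1=1, Y2=1. Observed Y1=0, Y2=1.
Test 1: faults giving observed Y1=0, Y2=1 are {U5 stuck-at-0, U7 stuck-at-0}.
Test 2 (A=1, B=0, C=1): fault-free U1=0, U2=0, U3=1, U4=1, U5=0, U6=0, U7=1, U8=0 → Y1=1, Y2=0; observed Y1=1, Y2=0. Eliminates U7 stuck-at-0.
Only U5 stuck-at-0 is consistent with every test.

U5 stuck-at-0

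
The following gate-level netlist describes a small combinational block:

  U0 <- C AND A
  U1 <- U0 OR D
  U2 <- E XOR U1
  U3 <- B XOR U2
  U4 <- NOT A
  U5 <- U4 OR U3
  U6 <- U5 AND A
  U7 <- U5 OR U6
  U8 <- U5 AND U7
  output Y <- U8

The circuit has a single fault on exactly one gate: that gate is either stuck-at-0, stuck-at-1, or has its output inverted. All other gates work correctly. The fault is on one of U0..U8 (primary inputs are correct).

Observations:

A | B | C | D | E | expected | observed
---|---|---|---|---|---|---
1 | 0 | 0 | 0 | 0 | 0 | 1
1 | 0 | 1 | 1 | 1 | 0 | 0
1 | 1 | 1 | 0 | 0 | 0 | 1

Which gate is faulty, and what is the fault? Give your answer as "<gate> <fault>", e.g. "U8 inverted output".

Fault-free values for test 1 (A=1, B=0, C=0, D=0, E=0): U0=0, U1=0, U2=0, U3=0, U4=0, U5=0, U6=0, U7=0, U8=0, giving Y=0. Observed 1.
Test 1: faults giving observed 1 are {U0 stuck-at-1, U0 inverted output, U1 stuck-at-1, U1 inverted output, U2 stuck-at-1, U2 inverted output, U3 stuck-at-1, U3 inverted output, U4 stuck-at-1, U4 inverted output, U5 stuck-at-1, U5 inverted output, U8 stuck-at-1, U8 inverted output}.
Test 2 (A=1, B=0, C=1, D=1, E=1): fault-free U0=1, U1=1, U2=0, U3=0, U4=0, U5=0, U6=0, U7=0, U8=0 → 0; observed 0. Eliminates U1 inverted output, U2 stuck-at-1, U2 inverted output, U3 stuck-at-1, U3 inverted output, U4 stuck-at-1, U4 inverted output, U5 stuck-at-1, U5 inverted output, U8 stuck-at-1, U8 inverted output.
Test 3 (A=1, B=1, C=1, D=0, E=0): fault-free U0=1, U1=1, U2=1, U3=0, U4=0, U5=0, U6=0, U7=0, U8=0 → 0; observed 1. Eliminates U0 stuck-at-1, U1 stuck-at-1.
Only U0 inverted output is consistent with every test.

U0 inverted output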